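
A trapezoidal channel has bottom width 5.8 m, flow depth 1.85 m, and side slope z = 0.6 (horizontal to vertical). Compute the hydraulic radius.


For a trapezoidal section with side slope z:
A = (b + z*y)*y = (5.8 + 0.6*1.85)*1.85 = 12.784 m^2.
P = b + 2*y*sqrt(1 + z^2) = 5.8 + 2*1.85*sqrt(1 + 0.6^2) = 10.115 m.
R = A/P = 12.784 / 10.115 = 1.2638 m.

1.2638


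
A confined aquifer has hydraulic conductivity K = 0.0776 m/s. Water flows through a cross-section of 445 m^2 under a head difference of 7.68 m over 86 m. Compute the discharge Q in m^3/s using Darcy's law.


Darcy's law: Q = K * A * i, where i = dh/L.
Hydraulic gradient i = 7.68 / 86 = 0.089302.
Q = 0.0776 * 445 * 0.089302
  = 3.0838 m^3/s.

3.0838


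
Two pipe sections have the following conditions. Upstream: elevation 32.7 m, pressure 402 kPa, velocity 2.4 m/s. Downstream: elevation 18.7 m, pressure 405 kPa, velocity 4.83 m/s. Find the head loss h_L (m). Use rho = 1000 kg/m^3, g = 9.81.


Total head at each section: H = z + p/(rho*g) + V^2/(2g).
H1 = 32.7 + 402*1000/(1000*9.81) + 2.4^2/(2*9.81)
   = 32.7 + 40.979 + 0.2936
   = 73.972 m.
H2 = 18.7 + 405*1000/(1000*9.81) + 4.83^2/(2*9.81)
   = 18.7 + 41.284 + 1.189
   = 61.173 m.
h_L = H1 - H2 = 73.972 - 61.173 = 12.799 m.

12.799


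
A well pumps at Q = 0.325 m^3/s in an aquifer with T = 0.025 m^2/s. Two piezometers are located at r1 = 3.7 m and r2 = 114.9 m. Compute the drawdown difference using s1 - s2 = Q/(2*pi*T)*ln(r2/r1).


Thiem equation: s1 - s2 = Q/(2*pi*T) * ln(r2/r1).
ln(r2/r1) = ln(114.9/3.7) = 3.4357.
Q/(2*pi*T) = 0.325 / (2*pi*0.025) = 0.325 / 0.1571 = 2.069.
s1 - s2 = 2.069 * 3.4357 = 7.1086 m.

7.1086


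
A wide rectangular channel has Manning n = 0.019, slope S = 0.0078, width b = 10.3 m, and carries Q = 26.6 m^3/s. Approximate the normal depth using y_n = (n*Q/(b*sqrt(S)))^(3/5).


We use the wide-channel approximation y_n = (n*Q/(b*sqrt(S)))^(3/5).
sqrt(S) = sqrt(0.0078) = 0.088318.
Numerator: n*Q = 0.019 * 26.6 = 0.5054.
Denominator: b*sqrt(S) = 10.3 * 0.088318 = 0.909675.
arg = 0.5556.
y_n = 0.5556^(3/5) = 0.7028 m.

0.7028


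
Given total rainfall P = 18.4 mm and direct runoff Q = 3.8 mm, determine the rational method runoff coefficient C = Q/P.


The runoff coefficient C = runoff depth / rainfall depth.
C = 3.8 / 18.4
  = 0.2065.

0.2065


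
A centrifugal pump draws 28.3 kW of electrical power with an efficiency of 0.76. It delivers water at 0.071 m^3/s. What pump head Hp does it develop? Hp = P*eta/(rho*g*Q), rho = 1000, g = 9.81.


Pump head formula: Hp = P * eta / (rho * g * Q).
Numerator: P * eta = 28.3 * 1000 * 0.76 = 21508.0 W.
Denominator: rho * g * Q = 1000 * 9.81 * 0.071 = 696.51.
Hp = 21508.0 / 696.51 = 30.88 m.

30.88


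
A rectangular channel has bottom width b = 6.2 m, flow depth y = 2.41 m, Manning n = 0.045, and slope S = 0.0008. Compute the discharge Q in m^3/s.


For a rectangular channel, the cross-sectional area A = b * y = 6.2 * 2.41 = 14.94 m^2.
The wetted perimeter P = b + 2y = 6.2 + 2*2.41 = 11.02 m.
Hydraulic radius R = A/P = 14.94/11.02 = 1.3559 m.
Velocity V = (1/n)*R^(2/3)*S^(1/2) = (1/0.045)*1.3559^(2/3)*0.0008^(1/2) = 0.77 m/s.
Discharge Q = A * V = 14.94 * 0.77 = 11.505 m^3/s.

11.505


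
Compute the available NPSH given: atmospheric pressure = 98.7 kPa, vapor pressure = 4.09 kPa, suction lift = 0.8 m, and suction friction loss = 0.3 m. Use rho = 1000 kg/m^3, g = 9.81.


NPSHa = p_atm/(rho*g) - z_s - hf_s - p_vap/(rho*g).
p_atm/(rho*g) = 98.7*1000 / (1000*9.81) = 10.061 m.
p_vap/(rho*g) = 4.09*1000 / (1000*9.81) = 0.417 m.
NPSHa = 10.061 - 0.8 - 0.3 - 0.417
      = 8.54 m.

8.54


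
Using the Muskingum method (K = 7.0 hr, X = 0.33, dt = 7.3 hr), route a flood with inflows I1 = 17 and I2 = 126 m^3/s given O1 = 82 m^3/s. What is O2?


Muskingum coefficients:
denom = 2*K*(1-X) + dt = 2*7.0*(1-0.33) + 7.3 = 16.68.
C0 = (dt - 2*K*X)/denom = (7.3 - 2*7.0*0.33)/16.68 = 0.1607.
C1 = (dt + 2*K*X)/denom = (7.3 + 2*7.0*0.33)/16.68 = 0.7146.
C2 = (2*K*(1-X) - dt)/denom = 0.1247.
O2 = C0*I2 + C1*I1 + C2*O1
   = 0.1607*126 + 0.7146*17 + 0.1247*82
   = 42.62 m^3/s.

42.62


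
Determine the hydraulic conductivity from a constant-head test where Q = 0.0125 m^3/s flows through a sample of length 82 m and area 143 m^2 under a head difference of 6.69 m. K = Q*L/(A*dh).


From K = Q*L / (A*dh):
Numerator: Q*L = 0.0125 * 82 = 1.025.
Denominator: A*dh = 143 * 6.69 = 956.67.
K = 1.025 / 956.67 = 0.001071 m/s.

0.001071


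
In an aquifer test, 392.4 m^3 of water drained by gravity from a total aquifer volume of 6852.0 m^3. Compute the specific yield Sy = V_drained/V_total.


Specific yield Sy = Volume drained / Total volume.
Sy = 392.4 / 6852.0
   = 0.0573.

0.0573


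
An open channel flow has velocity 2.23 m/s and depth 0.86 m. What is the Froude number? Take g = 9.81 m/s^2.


The Froude number is defined as Fr = V / sqrt(g*y).
g*y = 9.81 * 0.86 = 8.4366.
sqrt(g*y) = sqrt(8.4366) = 2.9046.
Fr = 2.23 / 2.9046 = 0.7678.

0.7678


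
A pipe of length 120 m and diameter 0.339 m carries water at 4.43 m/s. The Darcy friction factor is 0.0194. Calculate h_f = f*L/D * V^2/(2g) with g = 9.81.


Darcy-Weisbach equation: h_f = f * (L/D) * V^2/(2g).
f * L/D = 0.0194 * 120/0.339 = 6.8673.
V^2/(2g) = 4.43^2 / (2*9.81) = 19.6249 / 19.62 = 1.0002 m.
h_f = 6.8673 * 1.0002 = 6.869 m.

6.869


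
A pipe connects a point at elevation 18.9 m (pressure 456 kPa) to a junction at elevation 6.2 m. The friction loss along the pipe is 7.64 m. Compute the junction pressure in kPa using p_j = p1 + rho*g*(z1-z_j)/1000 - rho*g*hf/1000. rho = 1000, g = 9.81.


Junction pressure: p_j = p1 + rho*g*(z1 - z_j)/1000 - rho*g*hf/1000.
Elevation term = 1000*9.81*(18.9 - 6.2)/1000 = 124.587 kPa.
Friction term = 1000*9.81*7.64/1000 = 74.948 kPa.
p_j = 456 + 124.587 - 74.948 = 505.64 kPa.

505.64


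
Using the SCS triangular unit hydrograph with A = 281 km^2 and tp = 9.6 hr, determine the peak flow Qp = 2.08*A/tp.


SCS formula: Qp = 2.08 * A / tp.
Qp = 2.08 * 281 / 9.6
   = 584.48 / 9.6
   = 60.88 m^3/s per cm.

60.88


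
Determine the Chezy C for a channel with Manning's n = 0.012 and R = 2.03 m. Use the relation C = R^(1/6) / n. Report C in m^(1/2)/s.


The Chezy coefficient relates to Manning's n through C = R^(1/6) / n.
R^(1/6) = 2.03^(1/6) = 1.125251.
C = 1.125251 / 0.012 = 93.77 m^(1/2)/s.

93.77


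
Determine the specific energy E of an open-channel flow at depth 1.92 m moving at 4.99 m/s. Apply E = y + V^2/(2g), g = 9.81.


Specific energy E = y + V^2/(2g).
Velocity head = V^2/(2g) = 4.99^2 / (2*9.81) = 24.9001 / 19.62 = 1.2691 m.
E = 1.92 + 1.2691 = 3.1891 m.

3.1891


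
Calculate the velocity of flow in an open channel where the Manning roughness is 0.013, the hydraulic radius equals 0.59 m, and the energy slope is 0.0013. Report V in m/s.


Manning's equation gives V = (1/n) * R^(2/3) * S^(1/2).
First, compute R^(2/3) = 0.59^(2/3) = 0.7035.
Next, S^(1/2) = 0.0013^(1/2) = 0.036056.
Then 1/n = 1/0.013 = 76.92.
V = 76.92 * 0.7035 * 0.036056 = 1.951 m/s.

1.951


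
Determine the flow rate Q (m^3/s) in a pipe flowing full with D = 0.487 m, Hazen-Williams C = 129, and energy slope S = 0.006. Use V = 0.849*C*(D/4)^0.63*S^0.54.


For a full circular pipe, R = D/4 = 0.487/4 = 0.1217 m.
V = 0.849 * 129 * 0.1217^0.63 * 0.006^0.54
  = 0.849 * 129 * 0.265366 * 0.063125
  = 1.8346 m/s.
Pipe area A = pi*D^2/4 = pi*0.487^2/4 = 0.1863 m^2.
Q = A * V = 0.1863 * 1.8346 = 0.3417 m^3/s.

0.3417


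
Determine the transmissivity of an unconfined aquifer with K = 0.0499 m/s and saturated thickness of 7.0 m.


Transmissivity is defined as T = K * h.
T = 0.0499 * 7.0
  = 0.3493 m^2/s.

0.3493


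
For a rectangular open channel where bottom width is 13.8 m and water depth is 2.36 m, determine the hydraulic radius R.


For a rectangular section:
Flow area A = b * y = 13.8 * 2.36 = 32.57 m^2.
Wetted perimeter P = b + 2y = 13.8 + 2*2.36 = 18.52 m.
Hydraulic radius R = A/P = 32.57 / 18.52 = 1.7585 m.

1.7585


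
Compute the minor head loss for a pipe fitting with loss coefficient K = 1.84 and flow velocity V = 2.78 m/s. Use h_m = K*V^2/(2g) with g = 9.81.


Minor loss formula: h_m = K * V^2/(2g).
V^2 = 2.78^2 = 7.7284.
V^2/(2g) = 7.7284 / 19.62 = 0.3939 m.
h_m = 1.84 * 0.3939 = 0.7248 m.

0.7248


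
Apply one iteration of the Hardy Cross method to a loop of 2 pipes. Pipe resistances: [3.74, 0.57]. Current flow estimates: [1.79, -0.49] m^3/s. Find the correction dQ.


Numerator terms (r*Q*|Q|): 3.74*1.79*|1.79| = 11.9833; 0.57*-0.49*|-0.49| = -0.1369.
Sum of numerator = 11.8465.
Denominator terms (r*|Q|): 3.74*|1.79| = 6.6946; 0.57*|-0.49| = 0.2793.
2 * sum of denominator = 2 * 6.9739 = 13.9478.
dQ = -11.8465 / 13.9478 = -0.8493 m^3/s.

-0.8493


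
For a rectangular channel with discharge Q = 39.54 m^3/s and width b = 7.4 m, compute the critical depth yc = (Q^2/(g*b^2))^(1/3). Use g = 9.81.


Using yc = (Q^2 / (g * b^2))^(1/3):
Q^2 = 39.54^2 = 1563.41.
g * b^2 = 9.81 * 7.4^2 = 9.81 * 54.76 = 537.2.
Q^2 / (g*b^2) = 1563.41 / 537.2 = 2.9103.
yc = 2.9103^(1/3) = 1.4277 m.

1.4277


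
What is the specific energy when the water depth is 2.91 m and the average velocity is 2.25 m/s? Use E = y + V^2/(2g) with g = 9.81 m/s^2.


Specific energy E = y + V^2/(2g).
Velocity head = V^2/(2g) = 2.25^2 / (2*9.81) = 5.0625 / 19.62 = 0.258 m.
E = 2.91 + 0.258 = 3.168 m.

3.168


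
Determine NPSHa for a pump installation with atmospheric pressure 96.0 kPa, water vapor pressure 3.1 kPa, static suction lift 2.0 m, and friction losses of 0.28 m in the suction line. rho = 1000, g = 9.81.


NPSHa = p_atm/(rho*g) - z_s - hf_s - p_vap/(rho*g).
p_atm/(rho*g) = 96.0*1000 / (1000*9.81) = 9.786 m.
p_vap/(rho*g) = 3.1*1000 / (1000*9.81) = 0.316 m.
NPSHa = 9.786 - 2.0 - 0.28 - 0.316
      = 7.19 m.

7.19


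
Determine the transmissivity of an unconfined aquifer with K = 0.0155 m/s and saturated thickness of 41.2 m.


Transmissivity is defined as T = K * h.
T = 0.0155 * 41.2
  = 0.6386 m^2/s.

0.6386


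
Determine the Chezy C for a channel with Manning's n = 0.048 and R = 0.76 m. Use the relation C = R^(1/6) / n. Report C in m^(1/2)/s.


The Chezy coefficient relates to Manning's n through C = R^(1/6) / n.
R^(1/6) = 0.76^(1/6) = 0.955291.
C = 0.955291 / 0.048 = 19.9 m^(1/2)/s.

19.9


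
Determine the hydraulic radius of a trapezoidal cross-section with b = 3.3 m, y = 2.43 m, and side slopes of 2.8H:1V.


For a trapezoidal section with side slope z:
A = (b + z*y)*y = (3.3 + 2.8*2.43)*2.43 = 24.553 m^2.
P = b + 2*y*sqrt(1 + z^2) = 3.3 + 2*2.43*sqrt(1 + 2.8^2) = 17.75 m.
R = A/P = 24.553 / 17.75 = 1.3833 m.

1.3833


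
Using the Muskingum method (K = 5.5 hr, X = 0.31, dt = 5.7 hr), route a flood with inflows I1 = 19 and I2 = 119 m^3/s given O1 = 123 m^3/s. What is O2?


Muskingum coefficients:
denom = 2*K*(1-X) + dt = 2*5.5*(1-0.31) + 5.7 = 13.29.
C0 = (dt - 2*K*X)/denom = (5.7 - 2*5.5*0.31)/13.29 = 0.1723.
C1 = (dt + 2*K*X)/denom = (5.7 + 2*5.5*0.31)/13.29 = 0.6855.
C2 = (2*K*(1-X) - dt)/denom = 0.1422.
O2 = C0*I2 + C1*I1 + C2*O1
   = 0.1723*119 + 0.6855*19 + 0.1422*123
   = 51.02 m^3/s.

51.02


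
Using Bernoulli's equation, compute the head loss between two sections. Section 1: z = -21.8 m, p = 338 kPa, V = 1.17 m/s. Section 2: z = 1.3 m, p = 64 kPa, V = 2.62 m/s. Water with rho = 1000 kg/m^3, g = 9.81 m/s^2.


Total head at each section: H = z + p/(rho*g) + V^2/(2g).
H1 = -21.8 + 338*1000/(1000*9.81) + 1.17^2/(2*9.81)
   = -21.8 + 34.455 + 0.0698
   = 12.724 m.
H2 = 1.3 + 64*1000/(1000*9.81) + 2.62^2/(2*9.81)
   = 1.3 + 6.524 + 0.3499
   = 8.174 m.
h_L = H1 - H2 = 12.724 - 8.174 = 4.551 m.

4.551


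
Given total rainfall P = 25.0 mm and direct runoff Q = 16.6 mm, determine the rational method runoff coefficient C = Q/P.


The runoff coefficient C = runoff depth / rainfall depth.
C = 16.6 / 25.0
  = 0.664.

0.664


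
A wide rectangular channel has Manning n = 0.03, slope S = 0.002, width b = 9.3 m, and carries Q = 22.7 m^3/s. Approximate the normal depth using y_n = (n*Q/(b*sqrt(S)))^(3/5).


We use the wide-channel approximation y_n = (n*Q/(b*sqrt(S)))^(3/5).
sqrt(S) = sqrt(0.002) = 0.044721.
Numerator: n*Q = 0.03 * 22.7 = 0.681.
Denominator: b*sqrt(S) = 9.3 * 0.044721 = 0.415905.
arg = 1.6374.
y_n = 1.6374^(3/5) = 1.3443 m.

1.3443


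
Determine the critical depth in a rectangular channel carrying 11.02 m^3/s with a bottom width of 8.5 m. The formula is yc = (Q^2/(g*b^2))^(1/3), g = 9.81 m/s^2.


Using yc = (Q^2 / (g * b^2))^(1/3):
Q^2 = 11.02^2 = 121.44.
g * b^2 = 9.81 * 8.5^2 = 9.81 * 72.25 = 708.77.
Q^2 / (g*b^2) = 121.44 / 708.77 = 0.1713.
yc = 0.1713^(1/3) = 0.5554 m.

0.5554


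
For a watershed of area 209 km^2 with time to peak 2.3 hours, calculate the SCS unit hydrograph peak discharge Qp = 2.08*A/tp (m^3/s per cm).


SCS formula: Qp = 2.08 * A / tp.
Qp = 2.08 * 209 / 2.3
   = 434.72 / 2.3
   = 189.01 m^3/s per cm.

189.01


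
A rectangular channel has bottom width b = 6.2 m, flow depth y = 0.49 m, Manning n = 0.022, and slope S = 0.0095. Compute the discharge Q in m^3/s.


For a rectangular channel, the cross-sectional area A = b * y = 6.2 * 0.49 = 3.04 m^2.
The wetted perimeter P = b + 2y = 6.2 + 2*0.49 = 7.18 m.
Hydraulic radius R = A/P = 3.04/7.18 = 0.4231 m.
Velocity V = (1/n)*R^(2/3)*S^(1/2) = (1/0.022)*0.4231^(2/3)*0.0095^(1/2) = 2.497 m/s.
Discharge Q = A * V = 3.04 * 2.497 = 7.586 m^3/s.

7.586


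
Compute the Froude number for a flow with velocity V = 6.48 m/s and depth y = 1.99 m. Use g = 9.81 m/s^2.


The Froude number is defined as Fr = V / sqrt(g*y).
g*y = 9.81 * 1.99 = 19.5219.
sqrt(g*y) = sqrt(19.5219) = 4.4184.
Fr = 6.48 / 4.4184 = 1.4666.

1.4666


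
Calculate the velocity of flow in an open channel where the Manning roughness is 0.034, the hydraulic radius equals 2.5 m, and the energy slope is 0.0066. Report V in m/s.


Manning's equation gives V = (1/n) * R^(2/3) * S^(1/2).
First, compute R^(2/3) = 2.5^(2/3) = 1.842.
Next, S^(1/2) = 0.0066^(1/2) = 0.08124.
Then 1/n = 1/0.034 = 29.41.
V = 29.41 * 1.842 * 0.08124 = 4.4014 m/s.

4.4014


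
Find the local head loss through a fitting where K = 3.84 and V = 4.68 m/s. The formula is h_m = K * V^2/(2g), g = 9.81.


Minor loss formula: h_m = K * V^2/(2g).
V^2 = 4.68^2 = 21.9024.
V^2/(2g) = 21.9024 / 19.62 = 1.1163 m.
h_m = 3.84 * 1.1163 = 4.2867 m.

4.2867


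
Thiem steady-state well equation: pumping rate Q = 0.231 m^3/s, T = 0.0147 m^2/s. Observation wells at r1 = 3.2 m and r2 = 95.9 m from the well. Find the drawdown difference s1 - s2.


Thiem equation: s1 - s2 = Q/(2*pi*T) * ln(r2/r1).
ln(r2/r1) = ln(95.9/3.2) = 3.4002.
Q/(2*pi*T) = 0.231 / (2*pi*0.0147) = 0.231 / 0.0924 = 2.501.
s1 - s2 = 2.501 * 3.4002 = 8.5038 m.

8.5038


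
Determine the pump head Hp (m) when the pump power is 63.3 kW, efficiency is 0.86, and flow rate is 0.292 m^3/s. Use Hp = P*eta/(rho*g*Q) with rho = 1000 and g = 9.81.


Pump head formula: Hp = P * eta / (rho * g * Q).
Numerator: P * eta = 63.3 * 1000 * 0.86 = 54438.0 W.
Denominator: rho * g * Q = 1000 * 9.81 * 0.292 = 2864.52.
Hp = 54438.0 / 2864.52 = 19.0 m.

19.0


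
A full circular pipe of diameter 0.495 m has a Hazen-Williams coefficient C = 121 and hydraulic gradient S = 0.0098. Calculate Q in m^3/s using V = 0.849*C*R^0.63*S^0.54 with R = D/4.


For a full circular pipe, R = D/4 = 0.495/4 = 0.1237 m.
V = 0.849 * 121 * 0.1237^0.63 * 0.0098^0.54
  = 0.849 * 121 * 0.268104 * 0.082274
  = 2.266 m/s.
Pipe area A = pi*D^2/4 = pi*0.495^2/4 = 0.1924 m^2.
Q = A * V = 0.1924 * 2.266 = 0.4361 m^3/s.

0.4361


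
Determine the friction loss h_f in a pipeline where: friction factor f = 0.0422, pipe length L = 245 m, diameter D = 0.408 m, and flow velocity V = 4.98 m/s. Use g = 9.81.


Darcy-Weisbach equation: h_f = f * (L/D) * V^2/(2g).
f * L/D = 0.0422 * 245/0.408 = 25.3407.
V^2/(2g) = 4.98^2 / (2*9.81) = 24.8004 / 19.62 = 1.264 m.
h_f = 25.3407 * 1.264 = 32.032 m.

32.032


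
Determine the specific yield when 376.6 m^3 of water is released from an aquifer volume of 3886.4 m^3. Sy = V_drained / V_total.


Specific yield Sy = Volume drained / Total volume.
Sy = 376.6 / 3886.4
   = 0.0969.

0.0969


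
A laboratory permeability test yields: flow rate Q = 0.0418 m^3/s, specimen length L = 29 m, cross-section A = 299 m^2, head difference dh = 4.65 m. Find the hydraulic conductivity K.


From K = Q*L / (A*dh):
Numerator: Q*L = 0.0418 * 29 = 1.2122.
Denominator: A*dh = 299 * 4.65 = 1390.35.
K = 1.2122 / 1390.35 = 0.000872 m/s.

0.000872


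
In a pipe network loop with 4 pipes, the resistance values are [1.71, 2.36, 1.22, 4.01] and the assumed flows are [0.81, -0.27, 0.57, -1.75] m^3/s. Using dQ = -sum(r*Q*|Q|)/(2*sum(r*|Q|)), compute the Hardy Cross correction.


Numerator terms (r*Q*|Q|): 1.71*0.81*|0.81| = 1.1219; 2.36*-0.27*|-0.27| = -0.172; 1.22*0.57*|0.57| = 0.3964; 4.01*-1.75*|-1.75| = -12.2806.
Sum of numerator = -10.9344.
Denominator terms (r*|Q|): 1.71*|0.81| = 1.3851; 2.36*|-0.27| = 0.6372; 1.22*|0.57| = 0.6954; 4.01*|-1.75| = 7.0175.
2 * sum of denominator = 2 * 9.7352 = 19.4704.
dQ = --10.9344 / 19.4704 = 0.5616 m^3/s.

0.5616


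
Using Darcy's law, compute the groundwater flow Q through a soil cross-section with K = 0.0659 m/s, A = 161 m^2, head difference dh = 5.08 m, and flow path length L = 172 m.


Darcy's law: Q = K * A * i, where i = dh/L.
Hydraulic gradient i = 5.08 / 172 = 0.029535.
Q = 0.0659 * 161 * 0.029535
  = 0.3134 m^3/s.

0.3134


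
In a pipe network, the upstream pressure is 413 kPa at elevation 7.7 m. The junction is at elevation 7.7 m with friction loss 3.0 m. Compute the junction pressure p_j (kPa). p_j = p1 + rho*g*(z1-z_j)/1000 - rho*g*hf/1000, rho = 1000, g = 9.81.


Junction pressure: p_j = p1 + rho*g*(z1 - z_j)/1000 - rho*g*hf/1000.
Elevation term = 1000*9.81*(7.7 - 7.7)/1000 = 0.0 kPa.
Friction term = 1000*9.81*3.0/1000 = 29.43 kPa.
p_j = 413 + 0.0 - 29.43 = 383.57 kPa.

383.57


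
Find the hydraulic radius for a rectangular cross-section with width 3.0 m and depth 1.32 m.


For a rectangular section:
Flow area A = b * y = 3.0 * 1.32 = 3.96 m^2.
Wetted perimeter P = b + 2y = 3.0 + 2*1.32 = 5.64 m.
Hydraulic radius R = A/P = 3.96 / 5.64 = 0.7021 m.

0.7021


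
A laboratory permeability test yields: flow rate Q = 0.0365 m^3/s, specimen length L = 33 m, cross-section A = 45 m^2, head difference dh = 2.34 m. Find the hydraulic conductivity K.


From K = Q*L / (A*dh):
Numerator: Q*L = 0.0365 * 33 = 1.2045.
Denominator: A*dh = 45 * 2.34 = 105.3.
K = 1.2045 / 105.3 = 0.011439 m/s.

0.011439


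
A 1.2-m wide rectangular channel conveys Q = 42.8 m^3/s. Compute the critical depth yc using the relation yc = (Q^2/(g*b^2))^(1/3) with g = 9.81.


Using yc = (Q^2 / (g * b^2))^(1/3):
Q^2 = 42.8^2 = 1831.84.
g * b^2 = 9.81 * 1.2^2 = 9.81 * 1.44 = 14.13.
Q^2 / (g*b^2) = 1831.84 / 14.13 = 129.6419.
yc = 129.6419^(1/3) = 5.0616 m.

5.0616


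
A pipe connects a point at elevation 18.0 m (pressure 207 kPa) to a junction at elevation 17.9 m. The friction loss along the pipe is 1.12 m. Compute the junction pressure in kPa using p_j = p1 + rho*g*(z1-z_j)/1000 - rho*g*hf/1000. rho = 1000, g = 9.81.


Junction pressure: p_j = p1 + rho*g*(z1 - z_j)/1000 - rho*g*hf/1000.
Elevation term = 1000*9.81*(18.0 - 17.9)/1000 = 0.981 kPa.
Friction term = 1000*9.81*1.12/1000 = 10.987 kPa.
p_j = 207 + 0.981 - 10.987 = 196.99 kPa.

196.99


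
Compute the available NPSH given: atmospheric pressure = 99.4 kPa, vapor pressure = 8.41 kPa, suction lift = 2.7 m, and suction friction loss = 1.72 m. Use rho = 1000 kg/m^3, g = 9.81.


NPSHa = p_atm/(rho*g) - z_s - hf_s - p_vap/(rho*g).
p_atm/(rho*g) = 99.4*1000 / (1000*9.81) = 10.133 m.
p_vap/(rho*g) = 8.41*1000 / (1000*9.81) = 0.857 m.
NPSHa = 10.133 - 2.7 - 1.72 - 0.857
      = 4.86 m.

4.86


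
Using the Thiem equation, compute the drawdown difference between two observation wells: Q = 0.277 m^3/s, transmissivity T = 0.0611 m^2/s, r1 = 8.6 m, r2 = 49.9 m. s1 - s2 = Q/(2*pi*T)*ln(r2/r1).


Thiem equation: s1 - s2 = Q/(2*pi*T) * ln(r2/r1).
ln(r2/r1) = ln(49.9/8.6) = 1.7583.
Q/(2*pi*T) = 0.277 / (2*pi*0.0611) = 0.277 / 0.3839 = 0.7215.
s1 - s2 = 0.7215 * 1.7583 = 1.2686 m.

1.2686


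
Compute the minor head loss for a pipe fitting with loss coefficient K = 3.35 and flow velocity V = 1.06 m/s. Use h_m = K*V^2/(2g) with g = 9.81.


Minor loss formula: h_m = K * V^2/(2g).
V^2 = 1.06^2 = 1.1236.
V^2/(2g) = 1.1236 / 19.62 = 0.0573 m.
h_m = 3.35 * 0.0573 = 0.1918 m.

0.1918


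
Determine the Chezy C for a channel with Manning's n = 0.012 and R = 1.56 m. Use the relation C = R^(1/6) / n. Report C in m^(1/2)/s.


The Chezy coefficient relates to Manning's n through C = R^(1/6) / n.
R^(1/6) = 1.56^(1/6) = 1.07693.
C = 1.07693 / 0.012 = 89.74 m^(1/2)/s.

89.74


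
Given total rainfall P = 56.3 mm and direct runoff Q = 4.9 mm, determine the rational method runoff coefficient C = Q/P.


The runoff coefficient C = runoff depth / rainfall depth.
C = 4.9 / 56.3
  = 0.087.

0.087


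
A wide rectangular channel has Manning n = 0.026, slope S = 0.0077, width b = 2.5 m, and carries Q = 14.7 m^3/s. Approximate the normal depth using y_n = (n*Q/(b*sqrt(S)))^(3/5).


We use the wide-channel approximation y_n = (n*Q/(b*sqrt(S)))^(3/5).
sqrt(S) = sqrt(0.0077) = 0.08775.
Numerator: n*Q = 0.026 * 14.7 = 0.3822.
Denominator: b*sqrt(S) = 2.5 * 0.08775 = 0.219375.
arg = 1.7422.
y_n = 1.7422^(3/5) = 1.3953 m.

1.3953


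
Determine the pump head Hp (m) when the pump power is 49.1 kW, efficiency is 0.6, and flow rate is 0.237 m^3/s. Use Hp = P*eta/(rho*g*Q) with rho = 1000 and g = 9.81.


Pump head formula: Hp = P * eta / (rho * g * Q).
Numerator: P * eta = 49.1 * 1000 * 0.6 = 29460.0 W.
Denominator: rho * g * Q = 1000 * 9.81 * 0.237 = 2324.97.
Hp = 29460.0 / 2324.97 = 12.67 m.

12.67


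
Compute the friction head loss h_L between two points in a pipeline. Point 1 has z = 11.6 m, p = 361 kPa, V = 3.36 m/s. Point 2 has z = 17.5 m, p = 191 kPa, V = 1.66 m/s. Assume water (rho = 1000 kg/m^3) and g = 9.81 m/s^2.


Total head at each section: H = z + p/(rho*g) + V^2/(2g).
H1 = 11.6 + 361*1000/(1000*9.81) + 3.36^2/(2*9.81)
   = 11.6 + 36.799 + 0.5754
   = 48.975 m.
H2 = 17.5 + 191*1000/(1000*9.81) + 1.66^2/(2*9.81)
   = 17.5 + 19.47 + 0.1404
   = 37.11 m.
h_L = H1 - H2 = 48.975 - 37.11 = 11.864 m.

11.864


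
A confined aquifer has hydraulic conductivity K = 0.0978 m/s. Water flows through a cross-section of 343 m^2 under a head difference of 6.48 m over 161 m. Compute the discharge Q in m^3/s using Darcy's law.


Darcy's law: Q = K * A * i, where i = dh/L.
Hydraulic gradient i = 6.48 / 161 = 0.040248.
Q = 0.0978 * 343 * 0.040248
  = 1.3502 m^3/s.

1.3502


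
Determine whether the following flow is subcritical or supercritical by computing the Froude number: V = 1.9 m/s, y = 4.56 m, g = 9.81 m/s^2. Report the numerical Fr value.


The Froude number is defined as Fr = V / sqrt(g*y).
g*y = 9.81 * 4.56 = 44.7336.
sqrt(g*y) = sqrt(44.7336) = 6.6883.
Fr = 1.9 / 6.6883 = 0.2841.
Since Fr < 1, the flow is subcritical.

0.2841


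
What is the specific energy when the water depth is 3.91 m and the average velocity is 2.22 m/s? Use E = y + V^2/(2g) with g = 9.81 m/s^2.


Specific energy E = y + V^2/(2g).
Velocity head = V^2/(2g) = 2.22^2 / (2*9.81) = 4.9284 / 19.62 = 0.2512 m.
E = 3.91 + 0.2512 = 4.1612 m.

4.1612


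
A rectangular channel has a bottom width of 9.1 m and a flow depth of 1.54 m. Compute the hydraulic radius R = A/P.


For a rectangular section:
Flow area A = b * y = 9.1 * 1.54 = 14.01 m^2.
Wetted perimeter P = b + 2y = 9.1 + 2*1.54 = 12.18 m.
Hydraulic radius R = A/P = 14.01 / 12.18 = 1.1506 m.

1.1506


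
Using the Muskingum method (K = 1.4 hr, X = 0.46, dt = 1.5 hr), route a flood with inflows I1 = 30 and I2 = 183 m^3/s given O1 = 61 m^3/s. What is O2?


Muskingum coefficients:
denom = 2*K*(1-X) + dt = 2*1.4*(1-0.46) + 1.5 = 3.012.
C0 = (dt - 2*K*X)/denom = (1.5 - 2*1.4*0.46)/3.012 = 0.0704.
C1 = (dt + 2*K*X)/denom = (1.5 + 2*1.4*0.46)/3.012 = 0.9256.
C2 = (2*K*(1-X) - dt)/denom = 0.004.
O2 = C0*I2 + C1*I1 + C2*O1
   = 0.0704*183 + 0.9256*30 + 0.004*61
   = 40.89 m^3/s.

40.89


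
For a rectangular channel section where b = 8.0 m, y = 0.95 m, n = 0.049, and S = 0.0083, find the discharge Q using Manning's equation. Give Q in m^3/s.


For a rectangular channel, the cross-sectional area A = b * y = 8.0 * 0.95 = 7.6 m^2.
The wetted perimeter P = b + 2y = 8.0 + 2*0.95 = 9.9 m.
Hydraulic radius R = A/P = 7.6/9.9 = 0.7677 m.
Velocity V = (1/n)*R^(2/3)*S^(1/2) = (1/0.049)*0.7677^(2/3)*0.0083^(1/2) = 1.5588 m/s.
Discharge Q = A * V = 7.6 * 1.5588 = 11.847 m^3/s.

11.847


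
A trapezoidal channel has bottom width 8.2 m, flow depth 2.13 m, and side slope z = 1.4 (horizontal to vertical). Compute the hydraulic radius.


For a trapezoidal section with side slope z:
A = (b + z*y)*y = (8.2 + 1.4*2.13)*2.13 = 23.818 m^2.
P = b + 2*y*sqrt(1 + z^2) = 8.2 + 2*2.13*sqrt(1 + 1.4^2) = 15.529 m.
R = A/P = 23.818 / 15.529 = 1.5337 m.

1.5337


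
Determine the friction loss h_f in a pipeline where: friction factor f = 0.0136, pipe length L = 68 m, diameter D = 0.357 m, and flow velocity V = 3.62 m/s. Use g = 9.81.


Darcy-Weisbach equation: h_f = f * (L/D) * V^2/(2g).
f * L/D = 0.0136 * 68/0.357 = 2.5905.
V^2/(2g) = 3.62^2 / (2*9.81) = 13.1044 / 19.62 = 0.6679 m.
h_f = 2.5905 * 0.6679 = 1.73 m.

1.73


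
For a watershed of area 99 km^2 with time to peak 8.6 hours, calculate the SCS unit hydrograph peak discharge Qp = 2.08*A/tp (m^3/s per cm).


SCS formula: Qp = 2.08 * A / tp.
Qp = 2.08 * 99 / 8.6
   = 205.92 / 8.6
   = 23.94 m^3/s per cm.

23.94


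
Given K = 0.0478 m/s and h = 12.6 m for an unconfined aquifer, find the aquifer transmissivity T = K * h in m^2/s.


Transmissivity is defined as T = K * h.
T = 0.0478 * 12.6
  = 0.6023 m^2/s.

0.6023


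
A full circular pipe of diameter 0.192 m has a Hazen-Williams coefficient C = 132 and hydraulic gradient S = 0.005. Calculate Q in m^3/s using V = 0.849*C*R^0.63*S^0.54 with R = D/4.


For a full circular pipe, R = D/4 = 0.192/4 = 0.048 m.
V = 0.849 * 132 * 0.048^0.63 * 0.005^0.54
  = 0.849 * 132 * 0.147633 * 0.057206
  = 0.9465 m/s.
Pipe area A = pi*D^2/4 = pi*0.192^2/4 = 0.029 m^2.
Q = A * V = 0.029 * 0.9465 = 0.0274 m^3/s.

0.0274


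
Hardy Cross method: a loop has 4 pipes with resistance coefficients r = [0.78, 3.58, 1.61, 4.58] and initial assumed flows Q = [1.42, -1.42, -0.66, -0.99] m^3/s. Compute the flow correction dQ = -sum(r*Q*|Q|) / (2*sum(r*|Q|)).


Numerator terms (r*Q*|Q|): 0.78*1.42*|1.42| = 1.5728; 3.58*-1.42*|-1.42| = -7.2187; 1.61*-0.66*|-0.66| = -0.7013; 4.58*-0.99*|-0.99| = -4.4889.
Sum of numerator = -10.8361.
Denominator terms (r*|Q|): 0.78*|1.42| = 1.1076; 3.58*|-1.42| = 5.0836; 1.61*|-0.66| = 1.0626; 4.58*|-0.99| = 4.5342.
2 * sum of denominator = 2 * 11.788 = 23.576.
dQ = --10.8361 / 23.576 = 0.4596 m^3/s.

0.4596


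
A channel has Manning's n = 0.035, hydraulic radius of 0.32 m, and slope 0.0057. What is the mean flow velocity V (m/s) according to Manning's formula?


Manning's equation gives V = (1/n) * R^(2/3) * S^(1/2).
First, compute R^(2/3) = 0.32^(2/3) = 0.4678.
Next, S^(1/2) = 0.0057^(1/2) = 0.075498.
Then 1/n = 1/0.035 = 28.57.
V = 28.57 * 0.4678 * 0.075498 = 1.0092 m/s.

1.0092


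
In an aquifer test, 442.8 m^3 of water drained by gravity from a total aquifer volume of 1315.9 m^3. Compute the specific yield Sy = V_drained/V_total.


Specific yield Sy = Volume drained / Total volume.
Sy = 442.8 / 1315.9
   = 0.3365.

0.3365


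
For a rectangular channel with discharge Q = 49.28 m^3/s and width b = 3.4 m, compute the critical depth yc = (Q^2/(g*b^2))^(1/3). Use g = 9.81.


Using yc = (Q^2 / (g * b^2))^(1/3):
Q^2 = 49.28^2 = 2428.52.
g * b^2 = 9.81 * 3.4^2 = 9.81 * 11.56 = 113.4.
Q^2 / (g*b^2) = 2428.52 / 113.4 = 21.4155.
yc = 21.4155^(1/3) = 2.777 m.

2.777


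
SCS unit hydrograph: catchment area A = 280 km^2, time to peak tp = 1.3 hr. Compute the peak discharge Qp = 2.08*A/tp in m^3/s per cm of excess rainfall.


SCS formula: Qp = 2.08 * A / tp.
Qp = 2.08 * 280 / 1.3
   = 582.4 / 1.3
   = 448.0 m^3/s per cm.

448.0


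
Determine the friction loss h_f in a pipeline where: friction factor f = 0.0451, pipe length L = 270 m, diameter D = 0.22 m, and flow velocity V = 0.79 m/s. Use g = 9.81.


Darcy-Weisbach equation: h_f = f * (L/D) * V^2/(2g).
f * L/D = 0.0451 * 270/0.22 = 55.35.
V^2/(2g) = 0.79^2 / (2*9.81) = 0.6241 / 19.62 = 0.0318 m.
h_f = 55.35 * 0.0318 = 1.761 m.

1.761


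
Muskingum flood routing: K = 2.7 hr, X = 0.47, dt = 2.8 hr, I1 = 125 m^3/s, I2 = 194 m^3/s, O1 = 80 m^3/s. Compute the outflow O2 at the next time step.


Muskingum coefficients:
denom = 2*K*(1-X) + dt = 2*2.7*(1-0.47) + 2.8 = 5.662.
C0 = (dt - 2*K*X)/denom = (2.8 - 2*2.7*0.47)/5.662 = 0.0463.
C1 = (dt + 2*K*X)/denom = (2.8 + 2*2.7*0.47)/5.662 = 0.9428.
C2 = (2*K*(1-X) - dt)/denom = 0.011.
O2 = C0*I2 + C1*I1 + C2*O1
   = 0.0463*194 + 0.9428*125 + 0.011*80
   = 127.7 m^3/s.

127.7


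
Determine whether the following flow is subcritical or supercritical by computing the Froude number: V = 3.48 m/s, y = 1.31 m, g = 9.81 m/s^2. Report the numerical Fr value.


The Froude number is defined as Fr = V / sqrt(g*y).
g*y = 9.81 * 1.31 = 12.8511.
sqrt(g*y) = sqrt(12.8511) = 3.5848.
Fr = 3.48 / 3.5848 = 0.9708.
Since Fr < 1, the flow is subcritical.

0.9708


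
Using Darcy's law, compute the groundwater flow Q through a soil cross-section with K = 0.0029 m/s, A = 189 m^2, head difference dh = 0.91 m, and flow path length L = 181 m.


Darcy's law: Q = K * A * i, where i = dh/L.
Hydraulic gradient i = 0.91 / 181 = 0.005028.
Q = 0.0029 * 189 * 0.005028
  = 0.0028 m^3/s.

0.0028


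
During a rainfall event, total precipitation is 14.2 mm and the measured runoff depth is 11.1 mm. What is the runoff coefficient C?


The runoff coefficient C = runoff depth / rainfall depth.
C = 11.1 / 14.2
  = 0.7817.

0.7817


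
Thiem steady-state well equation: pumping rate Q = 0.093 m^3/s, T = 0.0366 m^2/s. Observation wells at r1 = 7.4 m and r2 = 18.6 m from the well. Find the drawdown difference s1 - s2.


Thiem equation: s1 - s2 = Q/(2*pi*T) * ln(r2/r1).
ln(r2/r1) = ln(18.6/7.4) = 0.9217.
Q/(2*pi*T) = 0.093 / (2*pi*0.0366) = 0.093 / 0.23 = 0.4044.
s1 - s2 = 0.4044 * 0.9217 = 0.3727 m.

0.3727


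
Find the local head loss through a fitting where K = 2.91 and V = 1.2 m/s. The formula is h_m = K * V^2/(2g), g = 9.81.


Minor loss formula: h_m = K * V^2/(2g).
V^2 = 1.2^2 = 1.44.
V^2/(2g) = 1.44 / 19.62 = 0.0734 m.
h_m = 2.91 * 0.0734 = 0.2136 m.

0.2136


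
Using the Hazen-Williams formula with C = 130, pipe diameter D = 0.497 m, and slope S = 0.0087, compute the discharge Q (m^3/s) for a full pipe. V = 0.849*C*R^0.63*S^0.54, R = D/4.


For a full circular pipe, R = D/4 = 0.497/4 = 0.1242 m.
V = 0.849 * 130 * 0.1242^0.63 * 0.0087^0.54
  = 0.849 * 130 * 0.268786 * 0.077151
  = 2.2887 m/s.
Pipe area A = pi*D^2/4 = pi*0.497^2/4 = 0.194 m^2.
Q = A * V = 0.194 * 2.2887 = 0.444 m^3/s.

0.444


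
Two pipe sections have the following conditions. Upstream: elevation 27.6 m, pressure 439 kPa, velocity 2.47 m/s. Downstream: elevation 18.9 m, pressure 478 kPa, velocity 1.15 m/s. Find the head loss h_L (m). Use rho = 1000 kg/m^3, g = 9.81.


Total head at each section: H = z + p/(rho*g) + V^2/(2g).
H1 = 27.6 + 439*1000/(1000*9.81) + 2.47^2/(2*9.81)
   = 27.6 + 44.75 + 0.311
   = 72.661 m.
H2 = 18.9 + 478*1000/(1000*9.81) + 1.15^2/(2*9.81)
   = 18.9 + 48.726 + 0.0674
   = 67.693 m.
h_L = H1 - H2 = 72.661 - 67.693 = 4.968 m.

4.968


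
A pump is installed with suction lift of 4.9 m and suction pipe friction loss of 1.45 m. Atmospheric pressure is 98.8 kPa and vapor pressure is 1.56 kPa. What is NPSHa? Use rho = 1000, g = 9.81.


NPSHa = p_atm/(rho*g) - z_s - hf_s - p_vap/(rho*g).
p_atm/(rho*g) = 98.8*1000 / (1000*9.81) = 10.071 m.
p_vap/(rho*g) = 1.56*1000 / (1000*9.81) = 0.159 m.
NPSHa = 10.071 - 4.9 - 1.45 - 0.159
      = 3.56 m.

3.56


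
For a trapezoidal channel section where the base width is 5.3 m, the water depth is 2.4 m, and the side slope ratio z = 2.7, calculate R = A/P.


For a trapezoidal section with side slope z:
A = (b + z*y)*y = (5.3 + 2.7*2.4)*2.4 = 28.272 m^2.
P = b + 2*y*sqrt(1 + z^2) = 5.3 + 2*2.4*sqrt(1 + 2.7^2) = 19.12 m.
R = A/P = 28.272 / 19.12 = 1.4786 m.

1.4786


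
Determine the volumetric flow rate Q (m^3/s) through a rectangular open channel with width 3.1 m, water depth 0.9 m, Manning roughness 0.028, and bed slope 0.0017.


For a rectangular channel, the cross-sectional area A = b * y = 3.1 * 0.9 = 2.79 m^2.
The wetted perimeter P = b + 2y = 3.1 + 2*0.9 = 4.9 m.
Hydraulic radius R = A/P = 2.79/4.9 = 0.5694 m.
Velocity V = (1/n)*R^(2/3)*S^(1/2) = (1/0.028)*0.5694^(2/3)*0.0017^(1/2) = 1.0116 m/s.
Discharge Q = A * V = 2.79 * 1.0116 = 2.822 m^3/s.

2.822


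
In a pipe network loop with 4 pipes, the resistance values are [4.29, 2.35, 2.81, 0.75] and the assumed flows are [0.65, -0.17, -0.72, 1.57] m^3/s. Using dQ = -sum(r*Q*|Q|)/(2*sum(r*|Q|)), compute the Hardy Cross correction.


Numerator terms (r*Q*|Q|): 4.29*0.65*|0.65| = 1.8125; 2.35*-0.17*|-0.17| = -0.0679; 2.81*-0.72*|-0.72| = -1.4567; 0.75*1.57*|1.57| = 1.8487.
Sum of numerator = 2.1366.
Denominator terms (r*|Q|): 4.29*|0.65| = 2.7885; 2.35*|-0.17| = 0.3995; 2.81*|-0.72| = 2.0232; 0.75*|1.57| = 1.1775.
2 * sum of denominator = 2 * 6.3887 = 12.7774.
dQ = -2.1366 / 12.7774 = -0.1672 m^3/s.

-0.1672


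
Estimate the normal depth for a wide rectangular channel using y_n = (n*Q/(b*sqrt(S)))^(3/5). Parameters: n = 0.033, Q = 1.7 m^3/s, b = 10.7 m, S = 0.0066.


We use the wide-channel approximation y_n = (n*Q/(b*sqrt(S)))^(3/5).
sqrt(S) = sqrt(0.0066) = 0.08124.
Numerator: n*Q = 0.033 * 1.7 = 0.0561.
Denominator: b*sqrt(S) = 10.7 * 0.08124 = 0.869268.
arg = 0.0645.
y_n = 0.0645^(3/5) = 0.1931 m.

0.1931


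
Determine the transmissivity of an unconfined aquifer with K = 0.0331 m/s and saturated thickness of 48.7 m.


Transmissivity is defined as T = K * h.
T = 0.0331 * 48.7
  = 1.612 m^2/s.

1.612


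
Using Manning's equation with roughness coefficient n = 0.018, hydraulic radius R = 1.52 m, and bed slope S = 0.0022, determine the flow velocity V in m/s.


Manning's equation gives V = (1/n) * R^(2/3) * S^(1/2).
First, compute R^(2/3) = 1.52^(2/3) = 1.322.
Next, S^(1/2) = 0.0022^(1/2) = 0.046904.
Then 1/n = 1/0.018 = 55.56.
V = 55.56 * 1.322 * 0.046904 = 3.4448 m/s.

3.4448


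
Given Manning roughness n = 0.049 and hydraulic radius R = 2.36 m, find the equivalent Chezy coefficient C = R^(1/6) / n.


The Chezy coefficient relates to Manning's n through C = R^(1/6) / n.
R^(1/6) = 2.36^(1/6) = 1.153857.
C = 1.153857 / 0.049 = 23.55 m^(1/2)/s.

23.55


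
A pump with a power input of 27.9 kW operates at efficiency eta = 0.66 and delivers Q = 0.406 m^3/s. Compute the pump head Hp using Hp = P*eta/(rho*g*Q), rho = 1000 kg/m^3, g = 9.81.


Pump head formula: Hp = P * eta / (rho * g * Q).
Numerator: P * eta = 27.9 * 1000 * 0.66 = 18414.0 W.
Denominator: rho * g * Q = 1000 * 9.81 * 0.406 = 3982.86.
Hp = 18414.0 / 3982.86 = 4.62 m.

4.62


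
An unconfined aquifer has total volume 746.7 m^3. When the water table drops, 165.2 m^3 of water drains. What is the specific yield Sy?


Specific yield Sy = Volume drained / Total volume.
Sy = 165.2 / 746.7
   = 0.2212.

0.2212


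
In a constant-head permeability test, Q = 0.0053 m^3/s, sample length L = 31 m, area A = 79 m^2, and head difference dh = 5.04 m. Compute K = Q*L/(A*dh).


From K = Q*L / (A*dh):
Numerator: Q*L = 0.0053 * 31 = 0.1643.
Denominator: A*dh = 79 * 5.04 = 398.16.
K = 0.1643 / 398.16 = 0.000413 m/s.

0.000413


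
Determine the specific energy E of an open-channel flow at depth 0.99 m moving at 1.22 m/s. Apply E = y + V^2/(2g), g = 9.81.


Specific energy E = y + V^2/(2g).
Velocity head = V^2/(2g) = 1.22^2 / (2*9.81) = 1.4884 / 19.62 = 0.0759 m.
E = 0.99 + 0.0759 = 1.0659 m.

1.0659


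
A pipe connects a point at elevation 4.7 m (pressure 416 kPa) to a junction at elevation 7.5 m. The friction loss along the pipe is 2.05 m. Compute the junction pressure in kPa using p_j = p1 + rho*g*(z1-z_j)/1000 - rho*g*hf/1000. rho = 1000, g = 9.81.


Junction pressure: p_j = p1 + rho*g*(z1 - z_j)/1000 - rho*g*hf/1000.
Elevation term = 1000*9.81*(4.7 - 7.5)/1000 = -27.468 kPa.
Friction term = 1000*9.81*2.05/1000 = 20.11 kPa.
p_j = 416 + -27.468 - 20.11 = 368.42 kPa.

368.42


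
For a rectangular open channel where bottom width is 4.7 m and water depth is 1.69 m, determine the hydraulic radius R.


For a rectangular section:
Flow area A = b * y = 4.7 * 1.69 = 7.94 m^2.
Wetted perimeter P = b + 2y = 4.7 + 2*1.69 = 8.08 m.
Hydraulic radius R = A/P = 7.94 / 8.08 = 0.983 m.

0.983


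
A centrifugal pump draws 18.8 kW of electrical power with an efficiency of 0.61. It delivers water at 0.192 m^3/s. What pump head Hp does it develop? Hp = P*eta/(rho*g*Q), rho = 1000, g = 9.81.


Pump head formula: Hp = P * eta / (rho * g * Q).
Numerator: P * eta = 18.8 * 1000 * 0.61 = 11468.0 W.
Denominator: rho * g * Q = 1000 * 9.81 * 0.192 = 1883.52.
Hp = 11468.0 / 1883.52 = 6.09 m.

6.09


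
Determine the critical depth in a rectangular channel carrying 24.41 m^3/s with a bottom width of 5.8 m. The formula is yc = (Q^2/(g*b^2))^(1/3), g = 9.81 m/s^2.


Using yc = (Q^2 / (g * b^2))^(1/3):
Q^2 = 24.41^2 = 595.85.
g * b^2 = 9.81 * 5.8^2 = 9.81 * 33.64 = 330.01.
Q^2 / (g*b^2) = 595.85 / 330.01 = 1.8056.
yc = 1.8056^(1/3) = 1.2177 m.

1.2177


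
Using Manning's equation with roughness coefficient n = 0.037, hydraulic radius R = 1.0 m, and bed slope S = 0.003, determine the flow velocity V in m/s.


Manning's equation gives V = (1/n) * R^(2/3) * S^(1/2).
First, compute R^(2/3) = 1.0^(2/3) = 1.0.
Next, S^(1/2) = 0.003^(1/2) = 0.054772.
Then 1/n = 1/0.037 = 27.03.
V = 27.03 * 1.0 * 0.054772 = 1.4803 m/s.

1.4803


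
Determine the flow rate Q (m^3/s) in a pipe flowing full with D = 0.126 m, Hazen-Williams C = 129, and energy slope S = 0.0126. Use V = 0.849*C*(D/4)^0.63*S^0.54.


For a full circular pipe, R = D/4 = 0.126/4 = 0.0315 m.
V = 0.849 * 129 * 0.0315^0.63 * 0.0126^0.54
  = 0.849 * 129 * 0.113223 * 0.094232
  = 1.1685 m/s.
Pipe area A = pi*D^2/4 = pi*0.126^2/4 = 0.0125 m^2.
Q = A * V = 0.0125 * 1.1685 = 0.0146 m^3/s.

0.0146


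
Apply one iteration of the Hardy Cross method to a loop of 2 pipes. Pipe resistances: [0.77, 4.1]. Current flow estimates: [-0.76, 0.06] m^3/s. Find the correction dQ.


Numerator terms (r*Q*|Q|): 0.77*-0.76*|-0.76| = -0.4448; 4.1*0.06*|0.06| = 0.0148.
Sum of numerator = -0.43.
Denominator terms (r*|Q|): 0.77*|-0.76| = 0.5852; 4.1*|0.06| = 0.246.
2 * sum of denominator = 2 * 0.8312 = 1.6624.
dQ = --0.43 / 1.6624 = 0.2587 m^3/s.

0.2587


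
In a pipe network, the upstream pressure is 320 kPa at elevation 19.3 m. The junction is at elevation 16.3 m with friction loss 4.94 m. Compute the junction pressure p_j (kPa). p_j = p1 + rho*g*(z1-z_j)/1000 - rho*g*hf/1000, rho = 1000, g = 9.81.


Junction pressure: p_j = p1 + rho*g*(z1 - z_j)/1000 - rho*g*hf/1000.
Elevation term = 1000*9.81*(19.3 - 16.3)/1000 = 29.43 kPa.
Friction term = 1000*9.81*4.94/1000 = 48.461 kPa.
p_j = 320 + 29.43 - 48.461 = 300.97 kPa.

300.97


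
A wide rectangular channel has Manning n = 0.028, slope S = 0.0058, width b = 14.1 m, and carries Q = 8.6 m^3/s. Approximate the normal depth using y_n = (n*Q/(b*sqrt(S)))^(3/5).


We use the wide-channel approximation y_n = (n*Q/(b*sqrt(S)))^(3/5).
sqrt(S) = sqrt(0.0058) = 0.076158.
Numerator: n*Q = 0.028 * 8.6 = 0.2408.
Denominator: b*sqrt(S) = 14.1 * 0.076158 = 1.073828.
arg = 0.2242.
y_n = 0.2242^(3/5) = 0.4078 m.

0.4078


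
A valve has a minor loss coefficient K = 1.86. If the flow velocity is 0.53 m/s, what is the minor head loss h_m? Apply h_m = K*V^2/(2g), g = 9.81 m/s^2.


Minor loss formula: h_m = K * V^2/(2g).
V^2 = 0.53^2 = 0.2809.
V^2/(2g) = 0.2809 / 19.62 = 0.0143 m.
h_m = 1.86 * 0.0143 = 0.0266 m.

0.0266
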